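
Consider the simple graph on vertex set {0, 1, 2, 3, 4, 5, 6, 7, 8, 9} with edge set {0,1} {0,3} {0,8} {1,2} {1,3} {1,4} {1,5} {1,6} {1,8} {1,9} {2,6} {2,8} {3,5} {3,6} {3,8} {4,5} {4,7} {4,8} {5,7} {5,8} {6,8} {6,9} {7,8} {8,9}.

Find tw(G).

3

A width-3 tree decomposition is:
Bags: B1 = {1, 3, 5, 8}  B2 = {1, 3, 6, 8}  B3 = {1, 4, 5, 8}  B4 = {0, 1, 3, 8}  B5 = {4, 5, 7, 8}  B6 = {1, 6, 8, 9}  B7 = {1, 2, 6, 8}
Tree: B1–B2, B1–B3, B1–B4, B3–B5, B2–B6, B2–B7
The largest bag has 4 vertices, giving width 3; this decomposition certifies tw(G) ≤ 3. Conversely, {1, 6, 8, 9} is a clique of size 4, and the vertices of any clique must share a bag in every tree decomposition; so some bag has ≥ 4 vertices and tw(G) ≥ 3. Hence tw(G) = 3 exactly.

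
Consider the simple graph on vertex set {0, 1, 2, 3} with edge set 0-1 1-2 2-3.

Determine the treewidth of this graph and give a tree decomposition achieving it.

Each bag holds 2 vertices, so the decomposition has width 1, which upper-bounds the treewidth. Since G has at least one edge (e.g. 2–1), it is not an edgeless graph, so tw(G) ≥ 1. The upper and lower bounds meet at 1, so that is the treewidth.

Treewidth 1.
Bags: B1 = {1, 2}  B2 = {0, 1}  B3 = {2, 3}
Tree: B1–B2, B1–B3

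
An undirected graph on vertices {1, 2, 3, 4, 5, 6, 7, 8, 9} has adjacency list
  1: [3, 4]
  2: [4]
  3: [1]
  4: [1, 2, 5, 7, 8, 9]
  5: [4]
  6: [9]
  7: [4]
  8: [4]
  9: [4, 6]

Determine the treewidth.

A width-1 tree decomposition is:
Bags: B1 = {4, 5}  B2 = {4, 8}  B3 = {1, 4}  B4 = {2, 4}  B5 = {4, 9}  B6 = {6, 9}  B7 = {1, 3}  B8 = {4, 7}
Tree: B1–B2, B1–B3, B3–B4, B1–B5, B5–B6, B3–B7, B4–B8
Each bag holds 2 vertices, so the decomposition has width 1, which upper-bounds the treewidth. Since G has at least one edge (e.g. 5–4), it is not an edgeless graph, so tw(G) ≥ 1. Combining the bounds, tw(G) = 1.

1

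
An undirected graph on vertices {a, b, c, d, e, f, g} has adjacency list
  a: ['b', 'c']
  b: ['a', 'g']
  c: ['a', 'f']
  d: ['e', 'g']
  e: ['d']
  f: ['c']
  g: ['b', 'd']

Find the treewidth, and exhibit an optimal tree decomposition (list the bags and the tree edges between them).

Every bag has size at most 2, so the width is 2 − 1 = 1 and tw(G) ≤ 1. G has an edge, so its treewidth is at least 1. The upper and lower bounds meet at 1, so that is the treewidth.

Treewidth 1.
One optimal decomposition is:
Bags: B1 = {c, f}  B2 = {a, c}  B3 = {a, b}  B4 = {b, g}  B5 = {d, g}  B6 = {d, e}
Tree: B1–B2, B2–B3, B3–B4, B4–B5, B5–B6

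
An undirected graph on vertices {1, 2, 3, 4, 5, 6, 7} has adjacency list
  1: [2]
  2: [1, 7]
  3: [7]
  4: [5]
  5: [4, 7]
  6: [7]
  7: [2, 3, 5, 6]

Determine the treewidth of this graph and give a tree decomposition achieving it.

Treewidth 1.
One such decomposition:
Bags: B1 = {5, 7}  B2 = {4, 5}  B3 = {2, 7}  B4 = {6, 7}  B5 = {3, 7}  B6 = {1, 2}
Tree: B1–B2, B1–B3, B1–B4, B1–B5, B3–B6

The largest bag has 2 vertices, giving width 1; this decomposition certifies tw(G) ≤ 1. Since G has at least one edge (e.g. 5–7), it is not an edgeless graph, so tw(G) ≥ 1. Combining the bounds, tw(G) = 1.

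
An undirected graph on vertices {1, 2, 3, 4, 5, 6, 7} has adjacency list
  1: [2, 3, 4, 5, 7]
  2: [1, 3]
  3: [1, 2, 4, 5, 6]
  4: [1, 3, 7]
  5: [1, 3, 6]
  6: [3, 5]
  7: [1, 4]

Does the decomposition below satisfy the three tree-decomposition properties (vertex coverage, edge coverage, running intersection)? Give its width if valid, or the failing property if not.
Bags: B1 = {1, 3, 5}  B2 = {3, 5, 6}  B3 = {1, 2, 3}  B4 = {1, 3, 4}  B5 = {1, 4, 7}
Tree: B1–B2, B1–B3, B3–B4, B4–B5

Yes; width 2.

Every vertex of G appears in some bag (union = {1, 2, 3, 4, 5, 6, 7}); every edge is covered by a bag; and for each vertex v the set of bags containing v is connected in the bag tree. The decomposition is therefore valid. The largest bag has 3 vertices, so the width is 2.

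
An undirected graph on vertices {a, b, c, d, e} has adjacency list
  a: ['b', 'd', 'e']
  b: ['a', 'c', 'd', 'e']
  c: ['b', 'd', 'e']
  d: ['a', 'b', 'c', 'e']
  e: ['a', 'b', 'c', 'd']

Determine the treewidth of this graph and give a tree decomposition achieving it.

The largest bag has 4 vertices, giving width 3; this decomposition certifies tw(G) ≤ 3. On the other hand G contains the 4-clique {b, c, d, e}. A clique must lie in a single bag of any decomposition, so no decomposition can have width below 3. The upper and lower bounds meet at 3, so that is the treewidth.

Treewidth 3.
One optimal decomposition is:
Bags: B1 = {a, b, d, e}  B2 = {b, c, d, e}
Tree: B1–B2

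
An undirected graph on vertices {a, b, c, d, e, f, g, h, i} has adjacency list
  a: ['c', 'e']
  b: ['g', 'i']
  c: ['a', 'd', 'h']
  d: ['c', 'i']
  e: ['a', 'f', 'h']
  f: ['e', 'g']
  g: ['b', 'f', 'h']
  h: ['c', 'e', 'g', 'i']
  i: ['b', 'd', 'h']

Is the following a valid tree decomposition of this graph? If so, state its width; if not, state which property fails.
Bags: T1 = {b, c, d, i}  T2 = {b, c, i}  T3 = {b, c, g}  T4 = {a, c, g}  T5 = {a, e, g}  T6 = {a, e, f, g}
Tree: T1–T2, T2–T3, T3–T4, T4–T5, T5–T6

No — vertex h appears in no bag.

A tree decomposition must satisfy three properties: every vertex lies in some bag; for every edge, both endpoints lie together in some bag; and for every vertex, the bags containing it form a connected subtree. Here vertex h appears in no bag, so the decomposition is invalid.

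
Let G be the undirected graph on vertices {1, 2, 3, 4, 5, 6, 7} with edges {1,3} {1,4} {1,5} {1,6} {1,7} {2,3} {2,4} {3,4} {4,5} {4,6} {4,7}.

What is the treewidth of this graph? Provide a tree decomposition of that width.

Treewidth 2.
One such decomposition:
Bags: B1 = {1, 4, 6}  B2 = {1, 4, 7}  B3 = {1, 3, 4}  B4 = {2, 3, 4}  B5 = {1, 4, 5}
Tree: B1–B2, B1–B3, B3–B4, B3–B5

The largest bag has 3 vertices, giving width 2; this decomposition certifies tw(G) ≤ 2. On the other hand G contains the 3-clique {1, 3, 4}. A clique must lie in a single bag of any decomposition, so no decomposition can have width below 2. Hence tw(G) = 2 exactly.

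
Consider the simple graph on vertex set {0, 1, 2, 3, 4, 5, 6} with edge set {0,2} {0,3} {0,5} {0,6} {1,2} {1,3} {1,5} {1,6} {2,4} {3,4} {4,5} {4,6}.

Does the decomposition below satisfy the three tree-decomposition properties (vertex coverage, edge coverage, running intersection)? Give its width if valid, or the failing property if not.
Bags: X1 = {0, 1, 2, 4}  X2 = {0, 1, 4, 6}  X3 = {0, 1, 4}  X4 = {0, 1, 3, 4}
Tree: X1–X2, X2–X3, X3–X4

A tree decomposition must satisfy three properties: every vertex lies in some bag; for every edge, both endpoints lie together in some bag; and for every vertex, the bags containing it form a connected subtree. Here vertex 5 appears in no bag, so the decomposition is invalid.

No — vertex 5 appears in no bag.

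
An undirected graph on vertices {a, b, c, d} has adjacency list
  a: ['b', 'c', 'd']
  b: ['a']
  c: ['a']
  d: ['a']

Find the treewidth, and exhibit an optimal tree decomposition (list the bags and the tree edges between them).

Treewidth 1.
Bags: B1 = {a, c}  B2 = {a, b}  B3 = {a, d}
Tree: B1–B2, B1–B3

Each bag holds 2 vertices, so the decomposition has width 1, which upper-bounds the treewidth. G has an edge, so its treewidth is at least 1. Hence tw(G) = 1 exactly.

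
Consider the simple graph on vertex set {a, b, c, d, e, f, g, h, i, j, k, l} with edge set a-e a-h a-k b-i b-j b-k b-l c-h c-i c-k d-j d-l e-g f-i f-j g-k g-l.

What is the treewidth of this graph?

3

A width-3 tree decomposition is:
Bags: B1 = {a, e, g, h}  B2 = {a, g, h, k}  B3 = {c, g, h, k}  B4 = {c, g, k, l}  B5 = {b, c, k, l}  B6 = {b, c, i, l}  B7 = {b, d, i, l}  B8 = {b, d, i, j}  B9 = {d, f, i, j}
Tree: B1–B2, B2–B3, B3–B4, B4–B5, B5–B6, B6–B7, B7–B8, B8–B9
The largest bag has 4 vertices, giving width 3; this decomposition certifies tw(G) ≤ 3. For the lower bound: the 4 vertex sets {a,e,h}, {g}, {k}, {b,c,i,l} are disjoint, each induces a connected subgraph, and every pair is joined by at least one edge of G. Contracting each set to a single vertex therefore yields K_{4} as a minor, and since treewidth is minor-monotone, tw(G) ≥ tw(K_{4}) = 3. The upper and lower bounds meet at 3, so that is the treewidth.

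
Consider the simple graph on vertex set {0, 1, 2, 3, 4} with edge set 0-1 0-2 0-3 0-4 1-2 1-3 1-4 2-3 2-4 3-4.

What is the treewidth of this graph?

4

A width-4 tree decomposition is:
Bags: B1 = {0, 1, 2, 3, 4}
Tree: (single bag)
With just one bag of size 5, the width is 5 − 1 = 4, so tw(G) ≤ 4. Conversely, {0, 1, 2, 3, 4} is a clique of size 5, and the vertices of any clique must share a bag in every tree decomposition; so some bag has ≥ 5 vertices and tw(G) ≥ 4. The upper and lower bounds meet at 4, so that is the treewidth.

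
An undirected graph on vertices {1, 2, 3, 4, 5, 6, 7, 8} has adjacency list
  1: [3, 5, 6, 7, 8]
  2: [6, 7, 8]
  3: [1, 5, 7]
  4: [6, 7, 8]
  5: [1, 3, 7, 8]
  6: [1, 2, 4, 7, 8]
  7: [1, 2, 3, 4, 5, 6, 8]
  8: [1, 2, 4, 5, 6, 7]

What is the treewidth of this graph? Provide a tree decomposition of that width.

Treewidth 3.
Bags: B1 = {2, 6, 7, 8}  B2 = {1, 6, 7, 8}  B3 = {1, 5, 7, 8}  B4 = {4, 6, 7, 8}  B5 = {1, 3, 5, 7}
Tree: B1–B2, B2–B3, B2–B4, B3–B5

Every bag has size at most 4, so the width is 4 − 1 = 3 and tw(G) ≤ 3. Conversely, {1, 5, 7, 8} is a clique of size 4, and the vertices of any clique must share a bag in every tree decomposition; so some bag has ≥ 4 vertices and tw(G) ≥ 3. Hence tw(G) = 3 exactly.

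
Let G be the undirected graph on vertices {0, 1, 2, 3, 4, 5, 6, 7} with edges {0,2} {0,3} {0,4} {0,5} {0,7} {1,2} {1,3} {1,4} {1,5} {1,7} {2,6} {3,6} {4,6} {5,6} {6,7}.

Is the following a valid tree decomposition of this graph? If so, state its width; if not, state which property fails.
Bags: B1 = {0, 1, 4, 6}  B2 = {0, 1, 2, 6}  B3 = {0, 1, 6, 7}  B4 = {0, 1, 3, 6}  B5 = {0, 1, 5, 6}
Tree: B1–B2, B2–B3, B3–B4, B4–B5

Vertex coverage: the bags together contain {0, 1, 2, 3, 4, 5, 6, 7}, the full vertex set. Edge coverage: each edge of G has both endpoints in at least one bag. Running intersection: for every vertex, the bags containing it form a connected subtree. All three properties hold, so this is a valid tree decomposition of width max|bag| − 1 = 3, and hence tw(G) ≤ 3.

Yes; width 3.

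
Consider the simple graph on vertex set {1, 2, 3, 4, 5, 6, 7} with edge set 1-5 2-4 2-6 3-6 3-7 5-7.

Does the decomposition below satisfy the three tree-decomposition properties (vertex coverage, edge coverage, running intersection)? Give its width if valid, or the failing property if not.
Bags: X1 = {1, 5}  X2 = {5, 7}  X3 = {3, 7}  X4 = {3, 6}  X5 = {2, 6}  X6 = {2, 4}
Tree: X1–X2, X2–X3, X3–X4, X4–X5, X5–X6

Every vertex of G appears in some bag (union = {1, 2, 3, 4, 5, 6, 7}); every edge is covered by a bag; and for each vertex v the set of bags containing v is connected in the bag tree. The decomposition is therefore valid. The largest bag has 2 vertices, so the width is 1.

Yes; width 1.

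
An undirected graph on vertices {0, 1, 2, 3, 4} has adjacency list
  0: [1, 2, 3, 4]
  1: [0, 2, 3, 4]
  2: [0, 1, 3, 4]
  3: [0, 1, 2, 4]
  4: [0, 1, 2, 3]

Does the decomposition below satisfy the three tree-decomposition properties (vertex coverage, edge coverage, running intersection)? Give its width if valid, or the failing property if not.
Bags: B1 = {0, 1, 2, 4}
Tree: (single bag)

A tree decomposition must satisfy three properties: every vertex lies in some bag; for every edge, both endpoints lie together in some bag; and for every vertex, the bags containing it form a connected subtree. Here vertex 3 appears in no bag, so the decomposition is invalid.

No — vertex 3 appears in no bag.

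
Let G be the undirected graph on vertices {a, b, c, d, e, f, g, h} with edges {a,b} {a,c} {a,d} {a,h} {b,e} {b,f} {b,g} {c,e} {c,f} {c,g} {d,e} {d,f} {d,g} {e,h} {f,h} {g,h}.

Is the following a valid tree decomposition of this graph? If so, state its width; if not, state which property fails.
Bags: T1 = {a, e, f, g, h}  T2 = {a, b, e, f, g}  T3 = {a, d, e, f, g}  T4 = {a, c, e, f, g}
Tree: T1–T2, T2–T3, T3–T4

Yes; width 4.

Checking the three conditions: (i) the bags cover all of {a, b, c, d, e, f, g, h}; (ii) for each edge, some bag contains both endpoints; (iii) the bags containing any fixed vertex form a subtree. All hold, so the decomposition is valid with width 5 − 1 = 4.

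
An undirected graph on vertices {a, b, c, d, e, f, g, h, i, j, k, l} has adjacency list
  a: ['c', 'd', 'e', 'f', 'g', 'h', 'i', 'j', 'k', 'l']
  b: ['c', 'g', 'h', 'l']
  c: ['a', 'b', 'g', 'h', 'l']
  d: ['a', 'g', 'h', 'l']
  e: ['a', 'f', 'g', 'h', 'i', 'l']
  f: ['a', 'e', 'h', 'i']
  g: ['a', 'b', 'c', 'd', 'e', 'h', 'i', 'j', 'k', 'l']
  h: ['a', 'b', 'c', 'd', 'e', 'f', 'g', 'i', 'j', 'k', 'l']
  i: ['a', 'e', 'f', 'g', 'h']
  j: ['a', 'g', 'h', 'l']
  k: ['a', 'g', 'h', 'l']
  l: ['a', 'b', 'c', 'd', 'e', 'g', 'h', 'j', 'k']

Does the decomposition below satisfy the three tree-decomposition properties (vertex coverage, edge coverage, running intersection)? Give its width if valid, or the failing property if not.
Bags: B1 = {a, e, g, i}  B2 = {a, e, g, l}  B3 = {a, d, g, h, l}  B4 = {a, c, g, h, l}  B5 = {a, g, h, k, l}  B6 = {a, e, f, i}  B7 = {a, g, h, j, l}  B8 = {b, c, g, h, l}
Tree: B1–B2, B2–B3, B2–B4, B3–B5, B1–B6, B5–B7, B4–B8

No — edge (i,h) lies in no bag.

A tree decomposition must satisfy three properties: every vertex lies in some bag; for every edge, both endpoints lie together in some bag; and for every vertex, the bags containing it form a connected subtree. Here edge (i,h) lies in no bag, so the decomposition is invalid.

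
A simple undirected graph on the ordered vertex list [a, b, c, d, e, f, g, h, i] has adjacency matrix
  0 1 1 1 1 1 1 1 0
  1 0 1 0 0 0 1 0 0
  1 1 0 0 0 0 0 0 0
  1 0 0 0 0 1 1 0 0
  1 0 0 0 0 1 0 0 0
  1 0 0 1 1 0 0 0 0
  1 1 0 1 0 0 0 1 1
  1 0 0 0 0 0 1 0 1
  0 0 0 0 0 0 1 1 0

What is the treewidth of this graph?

2

A width-2 tree decomposition is:
Bags: B1 = {a, b, g}  B2 = {a, d, g}  B3 = {a, b, c}  B4 = {a, g, h}  B5 = {g, h, i}  B6 = {a, d, f}  B7 = {a, e, f}
Tree: B1–B2, B1–B3, B2–B4, B4–B5, B2–B6, B6–B7
Each bag holds 3 vertices, so the decomposition has width 2, which upper-bounds the treewidth. On the other hand G contains the 3-clique {a, d, g}. A clique must lie in a single bag of any decomposition, so no decomposition can have width below 2. The upper and lower bounds meet at 2, so that is the treewidth.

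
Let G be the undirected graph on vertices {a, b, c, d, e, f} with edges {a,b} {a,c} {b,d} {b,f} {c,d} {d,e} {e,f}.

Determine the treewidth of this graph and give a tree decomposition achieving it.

Treewidth 2.
One optimal decomposition is:
Bags: B1 = {a, c, d}  B2 = {a, b, d}  B3 = {b, d, e}  B4 = {b, e, f}
Tree: B1–B2, B2–B3, B3–B4

Each bag holds 3 vertices, so the decomposition has width 2, which upper-bounds the treewidth. The edges c–a–b–d–c form a cycle, so G is not a tree and its treewidth is at least 2. Therefore the treewidth is 2.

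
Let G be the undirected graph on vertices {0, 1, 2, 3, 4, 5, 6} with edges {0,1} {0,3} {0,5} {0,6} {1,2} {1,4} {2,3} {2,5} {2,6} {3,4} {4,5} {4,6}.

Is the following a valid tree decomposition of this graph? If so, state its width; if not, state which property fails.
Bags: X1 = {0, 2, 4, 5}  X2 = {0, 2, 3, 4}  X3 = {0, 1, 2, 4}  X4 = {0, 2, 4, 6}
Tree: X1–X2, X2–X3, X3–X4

Yes; width 3.

Checking the three conditions: (i) the bags cover all of {0, 1, 2, 3, 4, 5, 6}; (ii) for each edge, some bag contains both endpoints; (iii) the bags containing any fixed vertex form a subtree. All hold, so the decomposition is valid with width 4 − 1 = 3.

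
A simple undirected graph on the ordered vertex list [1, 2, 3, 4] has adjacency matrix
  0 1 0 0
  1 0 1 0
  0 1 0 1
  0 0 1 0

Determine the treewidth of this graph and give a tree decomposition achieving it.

Treewidth 1.
Bags: B1 = {3, 4}  B2 = {2, 3}  B3 = {1, 2}
Tree: B1–B2, B2–B3

Each bag holds 2 vertices, so the decomposition has width 1, which upper-bounds the treewidth. Any graph with an edge has treewidth ≥ 1, and G has the edge 3–4. The upper and lower bounds meet at 1, so that is the treewidth.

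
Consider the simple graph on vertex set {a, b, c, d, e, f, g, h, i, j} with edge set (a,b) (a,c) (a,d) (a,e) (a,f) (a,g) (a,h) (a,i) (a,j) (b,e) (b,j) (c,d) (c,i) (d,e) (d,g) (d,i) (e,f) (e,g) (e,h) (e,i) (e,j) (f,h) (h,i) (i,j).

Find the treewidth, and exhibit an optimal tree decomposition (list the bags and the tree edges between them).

Treewidth 3.
One such decomposition:
Bags: B1 = {a, e, h, i}  B2 = {a, d, e, i}  B3 = {a, c, d, i}  B4 = {a, e, i, j}  B5 = {a, d, e, g}  B6 = {a, e, f, h}  B7 = {a, b, e, j}
Tree: B1–B2, B2–B3, B1–B4, B2–B5, B1–B6, B4–B7

The largest bag has 4 vertices, giving width 3; this decomposition certifies tw(G) ≤ 3. Conversely, {a, d, e, g} is a clique of size 4, and the vertices of any clique must share a bag in every tree decomposition; so some bag has ≥ 4 vertices and tw(G) ≥ 3. Therefore the treewidth is 3.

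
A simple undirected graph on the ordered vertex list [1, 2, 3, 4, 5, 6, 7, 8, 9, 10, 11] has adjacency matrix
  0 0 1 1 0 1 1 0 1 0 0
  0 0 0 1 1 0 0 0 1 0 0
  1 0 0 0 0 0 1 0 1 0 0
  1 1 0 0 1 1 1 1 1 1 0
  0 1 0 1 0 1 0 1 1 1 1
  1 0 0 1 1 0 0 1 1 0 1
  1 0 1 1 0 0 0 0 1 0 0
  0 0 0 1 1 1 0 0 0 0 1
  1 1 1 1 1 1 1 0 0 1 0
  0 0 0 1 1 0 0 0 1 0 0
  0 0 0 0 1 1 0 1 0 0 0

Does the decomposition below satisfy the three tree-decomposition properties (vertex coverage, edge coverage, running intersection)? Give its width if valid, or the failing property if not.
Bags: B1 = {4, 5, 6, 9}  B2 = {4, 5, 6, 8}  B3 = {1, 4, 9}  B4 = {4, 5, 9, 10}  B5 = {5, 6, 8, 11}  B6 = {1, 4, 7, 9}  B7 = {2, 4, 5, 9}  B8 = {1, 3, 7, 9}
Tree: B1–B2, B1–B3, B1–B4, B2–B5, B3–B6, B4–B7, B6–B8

No — edge (6,1) lies in no bag.

A tree decomposition must satisfy three properties: every vertex lies in some bag; for every edge, both endpoints lie together in some bag; and for every vertex, the bags containing it form a connected subtree. Here edge (6,1) lies in no bag, so the decomposition is invalid.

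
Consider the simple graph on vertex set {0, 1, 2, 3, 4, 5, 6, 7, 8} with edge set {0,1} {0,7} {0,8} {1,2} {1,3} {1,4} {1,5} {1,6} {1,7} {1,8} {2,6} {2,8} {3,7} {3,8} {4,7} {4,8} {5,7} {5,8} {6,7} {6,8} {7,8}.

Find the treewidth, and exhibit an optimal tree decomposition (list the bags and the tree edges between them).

Treewidth 3.
One such decomposition:
Bags: B1 = {1, 4, 7, 8}  B2 = {1, 6, 7, 8}  B3 = {1, 3, 7, 8}  B4 = {0, 1, 7, 8}  B5 = {1, 5, 7, 8}  B6 = {1, 2, 6, 8}
Tree: B1–B2, B2–B3, B2–B4, B2–B5, B2–B6

Every bag has size at most 4, so the width is 4 − 1 = 3 and tw(G) ≤ 3. Conversely, {1, 2, 6, 8} is a clique of size 4, and the vertices of any clique must share a bag in every tree decomposition; so some bag has ≥ 4 vertices and tw(G) ≥ 3. Therefore the treewidth is 3.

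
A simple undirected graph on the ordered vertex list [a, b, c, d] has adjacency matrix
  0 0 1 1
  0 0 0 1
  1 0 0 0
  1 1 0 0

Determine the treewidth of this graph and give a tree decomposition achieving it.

Treewidth 1.
One such decomposition:
Bags: B1 = {b, d}  B2 = {a, d}  B3 = {a, c}
Tree: B1–B2, B2–B3

Every bag has size at most 2, so the width is 2 − 1 = 1 and tw(G) ≤ 1. G has an edge, so its treewidth is at least 1. Therefore the treewidth is 1.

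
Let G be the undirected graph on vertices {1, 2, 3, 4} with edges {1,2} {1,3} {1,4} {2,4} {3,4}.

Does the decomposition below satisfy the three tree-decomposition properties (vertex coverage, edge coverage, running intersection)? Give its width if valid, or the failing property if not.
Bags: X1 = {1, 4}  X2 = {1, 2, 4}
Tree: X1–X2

A tree decomposition must satisfy three properties: every vertex lies in some bag; for every edge, both endpoints lie together in some bag; and for every vertex, the bags containing it form a connected subtree. Here vertex 3 appears in no bag, so the decomposition is invalid.

No — vertex 3 appears in no bag.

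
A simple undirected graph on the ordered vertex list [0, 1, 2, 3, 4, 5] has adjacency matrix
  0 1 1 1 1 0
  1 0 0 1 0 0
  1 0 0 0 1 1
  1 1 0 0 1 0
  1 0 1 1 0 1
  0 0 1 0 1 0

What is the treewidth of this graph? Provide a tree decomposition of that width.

Every bag has size at most 3, so the width is 3 − 1 = 2 and tw(G) ≤ 2. Conversely, {0, 2, 4} is a clique of size 3, and the vertices of any clique must share a bag in every tree decomposition; so some bag has ≥ 3 vertices and tw(G) ≥ 2. Combining the bounds, tw(G) = 2.

Treewidth 2.
Bags: B1 = {2, 4, 5}  B2 = {0, 2, 4}  B3 = {0, 3, 4}  B4 = {0, 1, 3}
Tree: B1–B2, B2–B3, B3–B4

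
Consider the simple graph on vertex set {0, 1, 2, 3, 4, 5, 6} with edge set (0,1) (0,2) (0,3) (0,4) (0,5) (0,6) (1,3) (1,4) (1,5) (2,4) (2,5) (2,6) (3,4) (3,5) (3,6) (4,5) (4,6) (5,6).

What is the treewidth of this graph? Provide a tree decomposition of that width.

Every bag has size at most 5, so the width is 5 − 1 = 4 and tw(G) ≤ 4. For the lower bound, the 5 vertices {0, 2, 4, 5, 6} are pairwise adjacent, and any tree decomposition puts a clique entirely inside one bag — forcing width ≥ 4. Therefore the treewidth is 4.

Treewidth 4.
Bags: B1 = {0, 1, 3, 4, 5}  B2 = {0, 3, 4, 5, 6}  B3 = {0, 2, 4, 5, 6}
Tree: B1–B2, B2–B3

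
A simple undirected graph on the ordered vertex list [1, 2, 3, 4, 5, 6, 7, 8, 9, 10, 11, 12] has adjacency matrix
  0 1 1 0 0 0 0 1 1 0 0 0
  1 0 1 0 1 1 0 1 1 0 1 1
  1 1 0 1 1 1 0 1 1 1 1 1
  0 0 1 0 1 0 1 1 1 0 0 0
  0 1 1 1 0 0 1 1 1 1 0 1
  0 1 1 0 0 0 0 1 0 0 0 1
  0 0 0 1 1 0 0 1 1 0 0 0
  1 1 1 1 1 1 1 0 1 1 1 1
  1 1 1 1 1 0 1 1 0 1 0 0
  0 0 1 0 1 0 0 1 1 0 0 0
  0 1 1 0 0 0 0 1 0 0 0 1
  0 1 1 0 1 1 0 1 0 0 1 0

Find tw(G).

A width-4 tree decomposition is:
Bags: B1 = {3, 4, 5, 8, 9}  B2 = {2, 3, 5, 8, 9}  B3 = {4, 5, 7, 8, 9}  B4 = {2, 3, 5, 8, 12}  B5 = {3, 5, 8, 9, 10}  B6 = {2, 3, 6, 8, 12}  B7 = {2, 3, 8, 11, 12}  B8 = {1, 2, 3, 8, 9}
Tree: B1–B2, B1–B3, B2–B4, B1–B5, B4–B6, B4–B7, B2–B8
The largest bag has 5 vertices, giving width 4; this decomposition certifies tw(G) ≤ 4. Conversely, {1, 2, 3, 8, 9} is a clique of size 5, and the vertices of any clique must share a bag in every tree decomposition; so some bag has ≥ 5 vertices and tw(G) ≥ 4. The upper and lower bounds meet at 4, so that is the treewidth.

4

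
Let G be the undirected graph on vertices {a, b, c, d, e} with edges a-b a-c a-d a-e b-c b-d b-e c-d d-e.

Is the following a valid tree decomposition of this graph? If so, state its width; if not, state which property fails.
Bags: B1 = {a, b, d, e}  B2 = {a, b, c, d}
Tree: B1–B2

Yes; width 3.

Vertex coverage: the bags together contain {a, b, c, d, e}, the full vertex set. Edge coverage: each edge of G has both endpoints in at least one bag. Running intersection: for every vertex, the bags containing it form a connected subtree. All three properties hold, so this is a valid tree decomposition of width max|bag| − 1 = 3, and hence tw(G) ≤ 3.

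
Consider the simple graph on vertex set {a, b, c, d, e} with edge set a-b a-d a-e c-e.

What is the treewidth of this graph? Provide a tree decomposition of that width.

Treewidth 1.
Bags: B1 = {a, b}  B2 = {a, e}  B3 = {a, d}  B4 = {c, e}
Tree: B1–B2, B2–B3, B2–B4

Every bag has size at most 2, so the width is 2 − 1 = 1 and tw(G) ≤ 1. Since G has at least one edge (e.g. b–a), it is not an edgeless graph, so tw(G) ≥ 1. Therefore the treewidth is 1.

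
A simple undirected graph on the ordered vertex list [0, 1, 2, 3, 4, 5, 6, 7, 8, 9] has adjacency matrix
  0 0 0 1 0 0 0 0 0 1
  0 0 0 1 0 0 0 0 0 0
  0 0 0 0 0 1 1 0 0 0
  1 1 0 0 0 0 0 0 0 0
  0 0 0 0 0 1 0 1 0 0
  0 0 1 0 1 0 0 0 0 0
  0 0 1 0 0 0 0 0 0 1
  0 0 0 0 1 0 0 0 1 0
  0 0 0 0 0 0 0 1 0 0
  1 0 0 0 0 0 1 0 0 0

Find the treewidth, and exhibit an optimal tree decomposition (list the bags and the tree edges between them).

The largest bag has 2 vertices, giving width 1; this decomposition certifies tw(G) ≤ 1. Since G has at least one edge (e.g. 1–3), it is not an edgeless graph, so tw(G) ≥ 1. Combining the bounds, tw(G) = 1.

Treewidth 1.
One optimal decomposition is:
Bags: B1 = {1, 3}  B2 = {0, 3}  B3 = {0, 9}  B4 = {6, 9}  B5 = {2, 6}  B6 = {2, 5}  B7 = {4, 5}  B8 = {4, 7}  B9 = {7, 8}
Tree: B1–B2, B2–B3, B3–B4, B4–B5, B5–B6, B6–B7, B7–B8, B8–B9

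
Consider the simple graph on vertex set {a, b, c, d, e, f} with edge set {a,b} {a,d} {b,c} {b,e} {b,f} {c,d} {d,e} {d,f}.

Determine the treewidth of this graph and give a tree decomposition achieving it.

The largest bag has 3 vertices, giving width 2; this decomposition certifies tw(G) ≤ 2. Since c–d–f–b–c is a cycle in G, G is not acyclic. Forests are exactly the graphs of treewidth ≤ 1, so tw(G) ≥ 2. Hence tw(G) = 2 exactly.

Treewidth 2.
One such decomposition:
Bags: B1 = {b, c, d}  B2 = {b, d, f}  B3 = {b, d, e}  B4 = {a, b, d}
Tree: B1–B2, B2–B3, B3–B4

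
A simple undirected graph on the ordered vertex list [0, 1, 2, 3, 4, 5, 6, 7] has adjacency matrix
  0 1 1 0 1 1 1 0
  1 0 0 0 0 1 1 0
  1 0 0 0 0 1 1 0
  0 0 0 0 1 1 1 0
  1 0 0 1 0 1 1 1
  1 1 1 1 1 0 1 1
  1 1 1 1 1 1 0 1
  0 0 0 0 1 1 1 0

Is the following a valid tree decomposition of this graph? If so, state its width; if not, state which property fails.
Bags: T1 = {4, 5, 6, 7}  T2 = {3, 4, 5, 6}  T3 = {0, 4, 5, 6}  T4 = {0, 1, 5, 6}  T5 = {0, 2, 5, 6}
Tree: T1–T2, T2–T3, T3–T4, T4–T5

Yes; width 3.

Checking the three conditions: (i) the bags cover all of {0, 1, 2, 3, 4, 5, 6, 7}; (ii) for each edge, some bag contains both endpoints; (iii) the bags containing any fixed vertex form a subtree. All hold, so the decomposition is valid with width 4 − 1 = 3.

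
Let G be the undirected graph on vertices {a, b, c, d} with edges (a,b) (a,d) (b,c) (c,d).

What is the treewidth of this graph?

2

A width-2 tree decomposition is:
Bags: B1 = {a, c, d}  B2 = {a, b, c}
Tree: B1–B2
Each bag holds 3 vertices, so the decomposition has width 2, which upper-bounds the treewidth. For the lower bound, G contains the cycle c–d–a–b–c, so G is not a forest; only forests have treewidth ≤ 1, hence tw(G) ≥ 2. Combining the bounds, tw(G) = 2.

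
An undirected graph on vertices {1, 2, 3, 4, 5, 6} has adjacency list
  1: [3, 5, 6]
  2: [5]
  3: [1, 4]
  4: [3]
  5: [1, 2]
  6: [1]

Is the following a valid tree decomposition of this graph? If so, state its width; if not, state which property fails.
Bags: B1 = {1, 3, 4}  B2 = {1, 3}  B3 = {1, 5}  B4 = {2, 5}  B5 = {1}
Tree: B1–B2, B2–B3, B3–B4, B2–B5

A tree decomposition must satisfy three properties: every vertex lies in some bag; for every edge, both endpoints lie together in some bag; and for every vertex, the bags containing it form a connected subtree. Here vertex 6 appears in no bag, so the decomposition is invalid.

No — vertex 6 appears in no bag.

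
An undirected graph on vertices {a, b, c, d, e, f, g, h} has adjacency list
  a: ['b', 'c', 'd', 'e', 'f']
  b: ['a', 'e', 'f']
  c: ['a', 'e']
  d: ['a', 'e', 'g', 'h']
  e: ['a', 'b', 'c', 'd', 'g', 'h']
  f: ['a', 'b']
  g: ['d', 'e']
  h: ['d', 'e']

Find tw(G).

A width-2 tree decomposition is:
Bags: B1 = {a, d, e}  B2 = {d, e, g}  B3 = {a, b, e}  B4 = {a, c, e}  B5 = {d, e, h}  B6 = {a, b, f}
Tree: B1–B2, B1–B3, B1–B4, B1–B5, B3–B6
Each bag holds 3 vertices, so the decomposition has width 2, which upper-bounds the treewidth. Conversely, {d, e, g} is a clique of size 3, and the vertices of any clique must share a bag in every tree decomposition; so some bag has ≥ 3 vertices and tw(G) ≥ 2. Combining the bounds, tw(G) = 2.

2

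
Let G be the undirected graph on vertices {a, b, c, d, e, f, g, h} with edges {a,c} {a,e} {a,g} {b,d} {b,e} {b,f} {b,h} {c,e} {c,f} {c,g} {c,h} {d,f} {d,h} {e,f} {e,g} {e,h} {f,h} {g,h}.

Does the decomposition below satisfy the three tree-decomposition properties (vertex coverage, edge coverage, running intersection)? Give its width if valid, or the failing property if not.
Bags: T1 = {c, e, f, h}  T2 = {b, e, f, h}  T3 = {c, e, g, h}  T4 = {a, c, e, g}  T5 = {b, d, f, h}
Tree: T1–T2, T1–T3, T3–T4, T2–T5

Yes; width 3.

Vertex coverage: the bags together contain {a, b, c, d, e, f, g, h}, the full vertex set. Edge coverage: each edge of G has both endpoints in at least one bag. Running intersection: for every vertex, the bags containing it form a connected subtree. All three properties hold, so this is a valid tree decomposition of width max|bag| − 1 = 3, and hence tw(G) ≤ 3.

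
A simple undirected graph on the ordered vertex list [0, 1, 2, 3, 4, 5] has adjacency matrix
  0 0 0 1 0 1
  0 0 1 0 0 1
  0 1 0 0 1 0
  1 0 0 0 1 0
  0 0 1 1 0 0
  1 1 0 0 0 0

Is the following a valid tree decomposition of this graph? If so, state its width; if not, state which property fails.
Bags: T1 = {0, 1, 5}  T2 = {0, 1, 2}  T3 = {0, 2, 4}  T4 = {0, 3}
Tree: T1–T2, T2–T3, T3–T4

No — edge (4,3) lies in no bag.

A tree decomposition must satisfy three properties: every vertex lies in some bag; for every edge, both endpoints lie together in some bag; and for every vertex, the bags containing it form a connected subtree. Here edge (4,3) lies in no bag, so the decomposition is invalid.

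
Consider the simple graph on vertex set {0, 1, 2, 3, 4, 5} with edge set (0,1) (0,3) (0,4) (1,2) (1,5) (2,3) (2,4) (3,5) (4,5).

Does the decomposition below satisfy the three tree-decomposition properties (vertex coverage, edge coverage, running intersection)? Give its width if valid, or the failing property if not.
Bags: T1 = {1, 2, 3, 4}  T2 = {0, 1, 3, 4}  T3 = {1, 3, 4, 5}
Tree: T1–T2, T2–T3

Yes; width 3.

Vertex coverage: the bags together contain {0, 1, 2, 3, 4, 5}, the full vertex set. Edge coverage: each edge of G has both endpoints in at least one bag. Running intersection: for every vertex, the bags containing it form a connected subtree. All three properties hold, so this is a valid tree decomposition of width max|bag| − 1 = 3, and hence tw(G) ≤ 3.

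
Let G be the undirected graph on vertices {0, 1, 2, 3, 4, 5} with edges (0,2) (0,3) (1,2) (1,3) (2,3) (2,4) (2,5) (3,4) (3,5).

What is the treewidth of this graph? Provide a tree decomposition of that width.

The largest bag has 3 vertices, giving width 2; this decomposition certifies tw(G) ≤ 2. On the other hand G contains the 3-clique {0, 2, 3}. A clique must lie in a single bag of any decomposition, so no decomposition can have width below 2. The upper and lower bounds meet at 2, so that is the treewidth.

Treewidth 2.
Bags: B1 = {2, 3, 4}  B2 = {1, 2, 3}  B3 = {0, 2, 3}  B4 = {2, 3, 5}
Tree: B1–B2, B1–B3, B2–B4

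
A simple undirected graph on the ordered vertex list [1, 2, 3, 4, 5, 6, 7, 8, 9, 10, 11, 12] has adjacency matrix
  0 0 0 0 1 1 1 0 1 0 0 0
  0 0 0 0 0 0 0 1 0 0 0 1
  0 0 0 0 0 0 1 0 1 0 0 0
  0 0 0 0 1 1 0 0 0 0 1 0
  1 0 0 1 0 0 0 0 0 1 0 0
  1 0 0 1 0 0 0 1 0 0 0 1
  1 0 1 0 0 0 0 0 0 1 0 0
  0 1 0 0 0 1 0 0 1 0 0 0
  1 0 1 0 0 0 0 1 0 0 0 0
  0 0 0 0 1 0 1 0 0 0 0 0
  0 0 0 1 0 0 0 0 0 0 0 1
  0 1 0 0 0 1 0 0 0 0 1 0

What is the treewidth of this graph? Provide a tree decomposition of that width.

Treewidth 3.
One such decomposition:
Bags: B1 = {3, 7, 9, 10}  B2 = {1, 7, 9, 10}  B3 = {1, 5, 9, 10}  B4 = {1, 5, 8, 9}  B5 = {1, 5, 6, 8}  B6 = {4, 5, 6, 8}  B7 = {2, 4, 6, 8}  B8 = {2, 4, 6, 12}  B9 = {2, 4, 11, 12}
Tree: B1–B2, B2–B3, B3–B4, B4–B5, B5–B6, B6–B7, B7–B8, B8–B9

The largest bag has 4 vertices, giving width 3; this decomposition certifies tw(G) ≤ 3. For the lower bound: the 4 vertex sets {3,7,10}, {9}, {1}, {4,5,6,8} are disjoint, each induces a connected subgraph, and every pair is joined by at least one edge of G. Contracting each set to a single vertex therefore yields K_{4} as a minor, and since treewidth is minor-monotone, tw(G) ≥ tw(K_{4}) = 3. Hence tw(G) = 3 exactly.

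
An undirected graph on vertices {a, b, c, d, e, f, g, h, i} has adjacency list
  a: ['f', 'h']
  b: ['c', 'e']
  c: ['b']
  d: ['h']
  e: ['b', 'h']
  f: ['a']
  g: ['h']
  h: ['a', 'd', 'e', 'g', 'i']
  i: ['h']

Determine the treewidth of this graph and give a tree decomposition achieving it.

Each bag holds 2 vertices, so the decomposition has width 1, which upper-bounds the treewidth. Since G has at least one edge (e.g. e–b), it is not an edgeless graph, so tw(G) ≥ 1. The upper and lower bounds meet at 1, so that is the treewidth.

Treewidth 1.
Bags: B1 = {b, e}  B2 = {e, h}  B3 = {g, h}  B4 = {d, h}  B5 = {a, h}  B6 = {a, f}  B7 = {b, c}  B8 = {h, i}
Tree: B1–B2, B2–B3, B2–B4, B3–B5, B5–B6, B1–B7, B5–B8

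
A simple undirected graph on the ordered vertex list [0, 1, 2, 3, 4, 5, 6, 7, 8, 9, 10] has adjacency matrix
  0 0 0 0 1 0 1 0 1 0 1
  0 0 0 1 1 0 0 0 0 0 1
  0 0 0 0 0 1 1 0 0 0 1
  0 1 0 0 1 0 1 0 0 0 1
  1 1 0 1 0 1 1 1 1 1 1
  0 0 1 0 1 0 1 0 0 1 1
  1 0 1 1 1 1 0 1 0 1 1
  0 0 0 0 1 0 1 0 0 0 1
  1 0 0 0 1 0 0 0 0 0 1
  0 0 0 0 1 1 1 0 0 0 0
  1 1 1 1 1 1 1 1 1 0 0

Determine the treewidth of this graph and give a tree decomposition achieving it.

Every bag has size at most 4, so the width is 4 − 1 = 3 and tw(G) ≤ 3. On the other hand G contains the 4-clique {2, 5, 6, 10}. A clique must lie in a single bag of any decomposition, so no decomposition can have width below 3. The upper and lower bounds meet at 3, so that is the treewidth.

Treewidth 3.
One optimal decomposition is:
Bags: B1 = {4, 5, 6, 10}  B2 = {4, 6, 7, 10}  B3 = {0, 4, 6, 10}  B4 = {4, 5, 6, 9}  B5 = {3, 4, 6, 10}  B6 = {0, 4, 8, 10}  B7 = {1, 3, 4, 10}  B8 = {2, 5, 6, 10}
Tree: B1–B2, B1–B3, B1–B4, B2–B5, B3–B6, B5–B7, B1–B8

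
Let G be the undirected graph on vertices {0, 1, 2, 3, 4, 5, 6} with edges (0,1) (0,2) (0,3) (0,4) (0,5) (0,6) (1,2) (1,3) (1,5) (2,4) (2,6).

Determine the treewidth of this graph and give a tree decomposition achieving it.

Every bag has size at most 3, so the width is 3 − 1 = 2 and tw(G) ≤ 2. Conversely, {0, 1, 2} is a clique of size 3, and the vertices of any clique must share a bag in every tree decomposition; so some bag has ≥ 3 vertices and tw(G) ≥ 2. Therefore the treewidth is 2.

Treewidth 2.
One such decomposition:
Bags: B1 = {0, 1, 2}  B2 = {0, 2, 4}  B3 = {0, 1, 5}  B4 = {0, 1, 3}  B5 = {0, 2, 6}
Tree: B1–B2, B1–B3, B3–B4, B2–B5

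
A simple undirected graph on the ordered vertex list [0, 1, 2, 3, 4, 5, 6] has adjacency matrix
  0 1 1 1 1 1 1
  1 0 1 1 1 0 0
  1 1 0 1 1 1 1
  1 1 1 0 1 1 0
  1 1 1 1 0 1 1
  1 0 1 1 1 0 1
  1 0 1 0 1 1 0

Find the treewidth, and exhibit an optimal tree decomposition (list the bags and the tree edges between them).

The largest bag has 5 vertices, giving width 4; this decomposition certifies tw(G) ≤ 4. On the other hand G contains the 5-clique {0, 1, 2, 3, 4}. A clique must lie in a single bag of any decomposition, so no decomposition can have width below 4. Combining the bounds, tw(G) = 4.

Treewidth 4.
One optimal decomposition is:
Bags: B1 = {0, 2, 4, 5, 6}  B2 = {0, 2, 3, 4, 5}  B3 = {0, 1, 2, 3, 4}
Tree: B1–B2, B2–B3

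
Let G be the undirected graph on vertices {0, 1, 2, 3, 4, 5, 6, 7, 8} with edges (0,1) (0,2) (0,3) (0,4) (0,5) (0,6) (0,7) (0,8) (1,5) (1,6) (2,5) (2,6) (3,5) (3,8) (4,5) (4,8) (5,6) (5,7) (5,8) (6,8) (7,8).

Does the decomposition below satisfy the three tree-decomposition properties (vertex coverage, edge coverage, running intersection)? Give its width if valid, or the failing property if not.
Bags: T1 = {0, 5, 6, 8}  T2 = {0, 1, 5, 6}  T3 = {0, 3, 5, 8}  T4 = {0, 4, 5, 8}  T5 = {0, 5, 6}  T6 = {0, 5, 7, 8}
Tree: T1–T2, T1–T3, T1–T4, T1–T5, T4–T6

No — vertex 2 appears in no bag.

A tree decomposition must satisfy three properties: every vertex lies in some bag; for every edge, both endpoints lie together in some bag; and for every vertex, the bags containing it form a connected subtree. Here vertex 2 appears in no bag, so the decomposition is invalid.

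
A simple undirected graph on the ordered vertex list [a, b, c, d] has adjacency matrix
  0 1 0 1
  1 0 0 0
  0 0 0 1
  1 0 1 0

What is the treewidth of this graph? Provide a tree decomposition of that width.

Each bag holds 2 vertices, so the decomposition has width 1, which upper-bounds the treewidth. Any graph with an edge has treewidth ≥ 1, and G has the edge d–c. Therefore the treewidth is 1.

Treewidth 1.
One such decomposition:
Bags: B1 = {c, d}  B2 = {a, d}  B3 = {a, b}
Tree: B1–B2, B2–B3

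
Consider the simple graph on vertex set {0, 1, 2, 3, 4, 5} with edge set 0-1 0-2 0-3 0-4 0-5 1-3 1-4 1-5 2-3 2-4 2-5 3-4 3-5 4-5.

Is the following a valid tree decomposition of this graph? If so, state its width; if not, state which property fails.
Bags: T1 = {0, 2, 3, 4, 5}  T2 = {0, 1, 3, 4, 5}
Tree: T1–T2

Yes; width 4.

Every vertex of G appears in some bag (union = {0, 1, 2, 3, 4, 5}); every edge is covered by a bag; and for each vertex v the set of bags containing v is connected in the bag tree. The decomposition is therefore valid. The largest bag has 5 vertices, so the width is 4.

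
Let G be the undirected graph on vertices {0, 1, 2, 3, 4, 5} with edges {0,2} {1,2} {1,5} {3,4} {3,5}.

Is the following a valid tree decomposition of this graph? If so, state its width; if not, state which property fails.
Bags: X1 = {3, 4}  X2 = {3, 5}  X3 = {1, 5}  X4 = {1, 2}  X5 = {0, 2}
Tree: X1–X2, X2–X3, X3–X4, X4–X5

Every vertex of G appears in some bag (union = {0, 1, 2, 3, 4, 5}); every edge is covered by a bag; and for each vertex v the set of bags containing v is connected in the bag tree. The decomposition is therefore valid. The largest bag has 2 vertices, so the width is 1.

Yes; width 1.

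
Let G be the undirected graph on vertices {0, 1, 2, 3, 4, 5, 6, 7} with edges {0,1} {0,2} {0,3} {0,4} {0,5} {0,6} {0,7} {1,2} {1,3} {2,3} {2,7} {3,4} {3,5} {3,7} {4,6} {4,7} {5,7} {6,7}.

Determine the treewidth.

A width-3 tree decomposition is:
Bags: B1 = {0, 2, 3, 7}  B2 = {0, 1, 2, 3}  B3 = {0, 3, 4, 7}  B4 = {0, 4, 6, 7}  B5 = {0, 3, 5, 7}
Tree: B1–B2, B1–B3, B3–B4, B3–B5
The largest bag has 4 vertices, giving width 3; this decomposition certifies tw(G) ≤ 3. On the other hand G contains the 4-clique {0, 1, 2, 3}. A clique must lie in a single bag of any decomposition, so no decomposition can have width below 3. Combining the bounds, tw(G) = 3.

3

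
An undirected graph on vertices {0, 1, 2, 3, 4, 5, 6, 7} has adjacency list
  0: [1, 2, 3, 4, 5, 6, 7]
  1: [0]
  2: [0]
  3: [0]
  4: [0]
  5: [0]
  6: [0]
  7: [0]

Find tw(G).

1

A width-1 tree decomposition is:
Bags: B1 = {0, 5}  B2 = {0, 1}  B3 = {0, 6}  B4 = {0, 7}  B5 = {0, 4}  B6 = {0, 3}  B7 = {0, 2}
Tree: B1–B2, B2–B3, B1–B4, B2–B5, B5–B6, B4–B7
Each bag holds 2 vertices, so the decomposition has width 1, which upper-bounds the treewidth. G has an edge, so its treewidth is at least 1. Therefore the treewidth is 1.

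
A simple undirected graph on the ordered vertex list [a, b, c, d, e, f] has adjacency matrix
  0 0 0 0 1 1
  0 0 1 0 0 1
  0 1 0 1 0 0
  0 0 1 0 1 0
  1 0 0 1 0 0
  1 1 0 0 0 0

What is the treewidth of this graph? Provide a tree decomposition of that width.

Treewidth 2.
Bags: B1 = {a, d, e}  B2 = {a, c, d}  B3 = {a, b, c}  B4 = {a, b, f}
Tree: B1–B2, B2–B3, B3–B4

Every bag has size at most 3, so the width is 3 − 1 = 2 and tw(G) ≤ 2. For the lower bound, G contains the cycle a–e–d–c–b–f–a, so G is not a forest; only forests have treewidth ≤ 1, hence tw(G) ≥ 2. Combining the bounds, tw(G) = 2.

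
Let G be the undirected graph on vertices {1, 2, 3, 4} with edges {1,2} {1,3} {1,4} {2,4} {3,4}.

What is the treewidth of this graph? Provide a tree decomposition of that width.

The largest bag has 3 vertices, giving width 2; this decomposition certifies tw(G) ≤ 2. Conversely, {1, 2, 4} is a clique of size 3, and the vertices of any clique must share a bag in every tree decomposition; so some bag has ≥ 3 vertices and tw(G) ≥ 2. Therefore the treewidth is 2.

Treewidth 2.
One such decomposition:
Bags: B1 = {1, 2, 4}  B2 = {1, 3, 4}
Tree: B1–B2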